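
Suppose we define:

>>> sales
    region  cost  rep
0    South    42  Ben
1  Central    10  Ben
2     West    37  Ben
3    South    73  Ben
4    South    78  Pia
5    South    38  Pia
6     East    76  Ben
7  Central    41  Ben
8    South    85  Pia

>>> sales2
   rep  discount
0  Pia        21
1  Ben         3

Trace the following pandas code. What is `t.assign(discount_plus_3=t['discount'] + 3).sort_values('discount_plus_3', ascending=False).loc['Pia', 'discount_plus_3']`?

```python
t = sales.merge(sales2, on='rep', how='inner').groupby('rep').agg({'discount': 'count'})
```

merge on 'rep' (how='inner') → 9 rows:
    region  cost  rep  discount
0    South    42  Ben         3
1  Central    10  Ben         3
2     West    37  Ben         3
3    South    73  Ben         3
4    South    78  Pia        21
5    South    38  Pia        21
6     East    76  Ben         3
7  Central    41  Ben         3
8    South    85  Pia        21
group by rep, count of discount:
     discount
rep          
Ben         6
Pia         3
add column discount_plus_3 = t['discount'] + 3:
     discount  discount_plus_3
rep                           
Ben         6                9
Pia         3                6
sort by discount_plus_3 descending:
     discount  discount_plus_3
rep                           
Ben         6                9
Pia         3                6
So loc['Pia', 'discount_plus_3'] = 6.

6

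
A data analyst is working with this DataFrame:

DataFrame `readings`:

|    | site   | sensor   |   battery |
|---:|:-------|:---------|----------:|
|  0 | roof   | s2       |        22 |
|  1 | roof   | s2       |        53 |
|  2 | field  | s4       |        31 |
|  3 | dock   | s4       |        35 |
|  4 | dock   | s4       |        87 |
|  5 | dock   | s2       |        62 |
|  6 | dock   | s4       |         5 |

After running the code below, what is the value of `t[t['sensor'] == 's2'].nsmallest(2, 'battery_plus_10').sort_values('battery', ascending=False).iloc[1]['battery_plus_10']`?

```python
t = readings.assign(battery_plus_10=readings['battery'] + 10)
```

32

add column battery_plus_10 = readings['battery'] + 10:
    site sensor  battery  battery_plus_10
0   roof     s2       22               32
1   roof     s2       53               63
2  field     s4       31               41
3   dock     s4       35               45
4   dock     s4       87               97
5   dock     s2       62               72
6   dock     s4        5               15
filter rows where sensor == 's2':
   site sensor  battery  battery_plus_10
0  roof     s2       22               32
1  roof     s2       53               63
5  dock     s2       62               72
take 2 rows with smallest battery_plus_10:
   site sensor  battery  battery_plus_10
0  roof     s2       22               32
1  roof     s2       53               63
sort by battery descending:
   site sensor  battery  battery_plus_10
1  roof     s2       53               63
0  roof     s2       22               32
Hence 32.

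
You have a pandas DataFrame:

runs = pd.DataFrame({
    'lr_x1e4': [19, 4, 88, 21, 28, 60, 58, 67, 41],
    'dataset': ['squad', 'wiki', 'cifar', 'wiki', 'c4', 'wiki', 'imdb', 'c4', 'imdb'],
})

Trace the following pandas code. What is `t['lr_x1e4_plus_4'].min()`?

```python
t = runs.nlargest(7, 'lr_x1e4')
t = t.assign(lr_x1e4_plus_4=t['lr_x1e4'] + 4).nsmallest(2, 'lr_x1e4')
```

25

take 7 rows with largest lr_x1e4:
   lr_x1e4 dataset
2       88   cifar
7       67      c4
5       60    wiki
6       58    imdb
8       41    imdb
4       28      c4
3       21    wiki
add column lr_x1e4_plus_4 = t['lr_x1e4'] + 4:
   lr_x1e4 dataset  lr_x1e4_plus_4
2       88   cifar              92
7       67      c4              71
5       60    wiki              64
6       58    imdb              62
8       41    imdb              45
4       28      c4              32
3       21    wiki              25
take 2 rows with smallest lr_x1e4:
   lr_x1e4 dataset  lr_x1e4_plus_4
3       21    wiki              25
4       28      c4              32
Reading off the min of column 'lr_x1e4_plus_4', we get 25.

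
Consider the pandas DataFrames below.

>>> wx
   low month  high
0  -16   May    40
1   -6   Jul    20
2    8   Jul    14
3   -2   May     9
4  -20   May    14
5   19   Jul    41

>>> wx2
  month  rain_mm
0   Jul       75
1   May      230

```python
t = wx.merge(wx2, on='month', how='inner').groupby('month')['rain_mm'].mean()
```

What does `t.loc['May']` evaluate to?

merge on 'month' (how='inner') → 6 rows:
   low month  high  rain_mm
0  -16   May    40      230
1   -6   Jul    20       75
2    8   Jul    14       75
3   -2   May     9      230
4  -20   May    14      230
5   19   Jul    41       75
group by month, mean of rain_mm:
month
Jul     75.0
May    230.0
Name: rain_mm, dtype: float64
value at index 'May' → 230.0

230.0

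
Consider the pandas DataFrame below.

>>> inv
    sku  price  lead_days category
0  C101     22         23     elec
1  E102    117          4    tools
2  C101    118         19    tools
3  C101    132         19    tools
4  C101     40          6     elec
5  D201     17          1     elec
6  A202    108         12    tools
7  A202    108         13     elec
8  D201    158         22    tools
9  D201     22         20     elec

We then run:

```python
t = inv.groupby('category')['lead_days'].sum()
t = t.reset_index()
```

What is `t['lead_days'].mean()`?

group by category, sum of lead_days:
category
elec     63
tools    76
Name: lead_days, dtype: int64
reset_index():
  category  lead_days
0     elec         63
1    tools         76

69.5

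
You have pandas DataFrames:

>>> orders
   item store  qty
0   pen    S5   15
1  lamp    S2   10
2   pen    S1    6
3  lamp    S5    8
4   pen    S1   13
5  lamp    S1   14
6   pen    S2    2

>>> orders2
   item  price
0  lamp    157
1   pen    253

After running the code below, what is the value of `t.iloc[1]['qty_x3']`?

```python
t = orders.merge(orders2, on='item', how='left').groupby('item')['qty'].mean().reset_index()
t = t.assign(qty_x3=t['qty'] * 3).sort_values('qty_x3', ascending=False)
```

merge on 'item' (how='left') → 7 rows:
   item store  qty  price
0   pen    S5   15    253
1  lamp    S2   10    157
2   pen    S1    6    253
3  lamp    S5    8    157
4   pen    S1   13    253
5  lamp    S1   14    157
6   pen    S2    2    253
group by item, mean of qty:
item
lamp    10.666667
pen      9.000000
Name: qty, dtype: float64
reset_index():
   item        qty
0  lamp  10.666667
1   pen   9.000000
add column qty_x3 = t['qty'] * 3:
   item        qty  qty_x3
0  lamp  10.666667    32.0
1   pen   9.000000    27.0
sort by qty_x3 descending:
   item        qty  qty_x3
0  lamp  10.666667    32.0
1   pen   9.000000    27.0
Hence 27.0.

27.0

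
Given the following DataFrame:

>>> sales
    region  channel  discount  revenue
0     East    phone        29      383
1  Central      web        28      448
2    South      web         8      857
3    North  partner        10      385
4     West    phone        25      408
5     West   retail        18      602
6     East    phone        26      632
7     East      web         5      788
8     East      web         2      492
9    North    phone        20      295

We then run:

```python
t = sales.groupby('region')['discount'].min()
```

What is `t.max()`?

group by region, min of discount:
region
Central    28
East        2
North      10
South       8
West       18
Name: discount, dtype: int64
The max of the resulting series is 28.

28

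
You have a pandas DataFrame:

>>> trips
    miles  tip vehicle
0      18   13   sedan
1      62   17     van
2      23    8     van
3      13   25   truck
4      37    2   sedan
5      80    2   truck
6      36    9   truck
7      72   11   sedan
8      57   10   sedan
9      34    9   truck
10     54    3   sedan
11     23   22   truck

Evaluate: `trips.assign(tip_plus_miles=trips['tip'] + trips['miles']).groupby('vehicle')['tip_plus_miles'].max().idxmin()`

van

add column tip_plus_miles = trips['tip'] + trips['miles']:
    miles  tip vehicle  tip_plus_miles
0      18   13   sedan              31
1      62   17     van              79
2      23    8     van              31
3      13   25   truck              38
4      37    2   sedan              39
5      80    2   truck              82
6      36    9   truck              45
7      72   11   sedan              83
8      57   10   sedan              67
9      34    9   truck              43
10     54    3   sedan              57
11     23   22   truck              45
group by vehicle, max of tip_plus_miles:
vehicle
sedan    83
truck    82
van      79
Name: tip_plus_miles, dtype: int64
label with the smallest value → van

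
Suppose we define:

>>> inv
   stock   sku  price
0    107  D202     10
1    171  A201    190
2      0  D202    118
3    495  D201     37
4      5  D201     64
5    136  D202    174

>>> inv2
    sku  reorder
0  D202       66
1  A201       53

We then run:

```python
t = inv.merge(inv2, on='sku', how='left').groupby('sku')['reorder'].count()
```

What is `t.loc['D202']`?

merge on 'sku' (how='left') → 6 rows:
   stock   sku  price  reorder
0    107  D202     10     66.0
1    171  A201    190     53.0
2      0  D202    118     66.0
3    495  D201     37      NaN
4      5  D201     64      NaN
5    136  D202    174     66.0
group by sku, count of reorder:
sku
A201    1
D201    0
D202    3
Name: reorder, dtype: int64
value at index 'D202' → 3

3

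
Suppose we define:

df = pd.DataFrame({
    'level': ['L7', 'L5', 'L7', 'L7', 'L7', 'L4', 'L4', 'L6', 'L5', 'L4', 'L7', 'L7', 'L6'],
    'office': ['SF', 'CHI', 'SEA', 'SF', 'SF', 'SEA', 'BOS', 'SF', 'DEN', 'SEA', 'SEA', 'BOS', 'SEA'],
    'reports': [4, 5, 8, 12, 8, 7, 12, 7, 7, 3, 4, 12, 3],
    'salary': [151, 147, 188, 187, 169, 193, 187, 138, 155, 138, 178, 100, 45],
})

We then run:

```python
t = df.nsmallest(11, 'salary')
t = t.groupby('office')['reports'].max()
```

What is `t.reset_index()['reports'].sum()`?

take 11 rows with smallest salary:
   level office  reports  salary
12    L6    SEA        3      45
11    L7    BOS       12     100
7     L6     SF        7     138
9     L4    SEA        3     138
1     L5    CHI        5     147
0     L7     SF        4     151
8     L5    DEN        7     155
4     L7     SF        8     169
10    L7    SEA        4     178
3     L7     SF       12     187
6     L4    BOS       12     187
group by office, max of reports:
office
BOS    12
CHI     5
DEN     7
SEA     4
SF     12
Name: reports, dtype: int64
reset_index():
  office  reports
0    BOS       12
1    CHI        5
2    DEN        7
3    SEA        4
4     SF       12
sum of column 'reports' → 40

40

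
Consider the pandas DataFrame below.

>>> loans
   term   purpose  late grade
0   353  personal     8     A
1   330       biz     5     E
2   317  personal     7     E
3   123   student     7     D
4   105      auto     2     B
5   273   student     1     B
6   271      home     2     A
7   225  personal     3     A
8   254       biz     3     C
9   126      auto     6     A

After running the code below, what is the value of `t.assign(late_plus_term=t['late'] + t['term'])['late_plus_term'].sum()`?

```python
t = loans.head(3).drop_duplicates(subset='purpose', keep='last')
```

659

take first 3 rows:
   term   purpose  late grade
0   353  personal     8     A
1   330       biz     5     E
2   317  personal     7     E
drop duplicate purpose (keep=last):
   term   purpose  late grade
1   330       biz     5     E
2   317  personal     7     E
add column late_plus_term = t['late'] + t['term']:
   term   purpose  late grade  late_plus_term
1   330       biz     5     E             335
2   317  personal     7     E             324
So sum() = 659.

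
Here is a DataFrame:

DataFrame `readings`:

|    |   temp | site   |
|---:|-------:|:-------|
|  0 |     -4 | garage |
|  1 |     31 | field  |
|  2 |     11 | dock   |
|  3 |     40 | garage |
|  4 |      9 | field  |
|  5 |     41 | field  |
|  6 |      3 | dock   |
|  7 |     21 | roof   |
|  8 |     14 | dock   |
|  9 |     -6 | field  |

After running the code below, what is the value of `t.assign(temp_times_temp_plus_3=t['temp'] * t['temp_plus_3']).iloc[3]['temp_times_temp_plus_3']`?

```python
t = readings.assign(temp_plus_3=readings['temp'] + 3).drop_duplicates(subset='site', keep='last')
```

18

add column temp_plus_3 = readings['temp'] + 3:
   temp    site  temp_plus_3
0    -4  garage           -1
1    31   field           34
2    11    dock           14
3    40  garage           43
4     9   field           12
5    41   field           44
6     3    dock            6
7    21    roof           24
8    14    dock           17
9    -6   field           -3
drop duplicate site (keep=last):
   temp    site  temp_plus_3
3    40  garage           43
7    21    roof           24
8    14    dock           17
9    -6   field           -3
add column temp_times_temp_plus_3 = t['temp'] * t['temp_plus_3']:
   temp    site  temp_plus_3  temp_times_temp_plus_3
3    40  garage           43                    1720
7    21    roof           24                     504
8    14    dock           17                     238
9    -6   field           -3                      18
Then the value at position 3, column 'temp_times_temp_plus_3': 18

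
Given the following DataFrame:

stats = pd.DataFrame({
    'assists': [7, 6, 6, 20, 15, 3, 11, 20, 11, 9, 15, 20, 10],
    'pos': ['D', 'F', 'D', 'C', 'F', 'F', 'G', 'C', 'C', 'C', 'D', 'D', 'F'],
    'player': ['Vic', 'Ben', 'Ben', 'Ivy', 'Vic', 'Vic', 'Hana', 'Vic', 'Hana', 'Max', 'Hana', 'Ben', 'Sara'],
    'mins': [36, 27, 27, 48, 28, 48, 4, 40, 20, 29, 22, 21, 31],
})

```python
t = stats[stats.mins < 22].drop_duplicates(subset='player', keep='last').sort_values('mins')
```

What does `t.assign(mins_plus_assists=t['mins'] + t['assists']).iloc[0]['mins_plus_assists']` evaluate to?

filter rows where mins < 22:
    assists pos player  mins
6        11   G   Hana     4
8        11   C   Hana    20
11       20   D    Ben    21
drop duplicate player (keep=last):
    assists pos player  mins
8        11   C   Hana    20
11       20   D    Ben    21
sort by mins:
    assists pos player  mins
8        11   C   Hana    20
11       20   D    Ben    21
add column mins_plus_assists = t['mins'] + t['assists']:
    assists pos player  mins  mins_plus_assists
8        11   C   Hana    20                 31
11       20   D    Ben    21                 41

31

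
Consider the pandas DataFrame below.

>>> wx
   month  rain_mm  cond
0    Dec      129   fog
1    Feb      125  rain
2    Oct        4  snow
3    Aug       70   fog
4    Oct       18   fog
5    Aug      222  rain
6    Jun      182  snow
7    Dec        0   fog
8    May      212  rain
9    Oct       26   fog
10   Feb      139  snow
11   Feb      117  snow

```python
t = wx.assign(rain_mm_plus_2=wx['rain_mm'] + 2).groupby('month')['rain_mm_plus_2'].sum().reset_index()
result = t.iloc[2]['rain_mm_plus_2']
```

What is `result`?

387

add column rain_mm_plus_2 = wx['rain_mm'] + 2:
   month  rain_mm  cond  rain_mm_plus_2
0    Dec      129   fog             131
1    Feb      125  rain             127
2    Oct        4  snow               6
3    Aug       70   fog              72
4    Oct       18   fog              20
5    Aug      222  rain             224
6    Jun      182  snow             184
7    Dec        0   fog               2
8    May      212  rain             214
9    Oct       26   fog              28
10   Feb      139  snow             141
11   Feb      117  snow             119
group by month, sum of rain_mm_plus_2:
month
Aug    296
Dec    133
Feb    387
Jun    184
May    214
Oct     54
Name: rain_mm_plus_2, dtype: int64
reset_index():
  month  rain_mm_plus_2
0   Aug             296
1   Dec             133
2   Feb             387
3   Jun             184
4   May             214
5   Oct              54
Taking the value at position 2, column 'rain_mm_plus_2' gives 387.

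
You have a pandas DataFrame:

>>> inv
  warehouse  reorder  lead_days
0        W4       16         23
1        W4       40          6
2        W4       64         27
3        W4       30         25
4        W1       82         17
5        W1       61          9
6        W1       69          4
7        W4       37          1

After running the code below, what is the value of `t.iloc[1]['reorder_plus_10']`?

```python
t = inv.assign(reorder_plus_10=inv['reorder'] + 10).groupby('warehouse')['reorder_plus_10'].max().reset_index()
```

add column reorder_plus_10 = inv['reorder'] + 10:
  warehouse  reorder  lead_days  reorder_plus_10
0        W4       16         23               26
1        W4       40          6               50
2        W4       64         27               74
3        W4       30         25               40
4        W1       82         17               92
5        W1       61          9               71
6        W1       69          4               79
7        W4       37          1               47
group by warehouse, max of reorder_plus_10:
warehouse
W1    92
W4    74
Name: reorder_plus_10, dtype: int64
reset_index():
  warehouse  reorder_plus_10
0        W1               92
1        W4               74

74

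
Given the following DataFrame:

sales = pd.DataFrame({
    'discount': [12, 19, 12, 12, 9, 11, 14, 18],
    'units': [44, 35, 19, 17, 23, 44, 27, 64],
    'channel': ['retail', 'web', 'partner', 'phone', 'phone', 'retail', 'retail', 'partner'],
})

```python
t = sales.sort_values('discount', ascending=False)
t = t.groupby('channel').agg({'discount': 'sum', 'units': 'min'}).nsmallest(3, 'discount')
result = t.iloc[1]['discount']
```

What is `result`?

21

sort by discount descending:
   discount  units  channel
1        19     35      web
7        18     64  partner
6        14     27   retail
0        12     44   retail
2        12     19  partner
3        12     17    phone
5        11     44   retail
4         9     23    phone
group by channel: sum(discount), min(units):
         discount  units
channel                 
partner        30     19
phone          21     17
retail         37     27
web            19     35
take 3 rows with smallest discount:
         discount  units
channel                 
web            19     35
phone          21     17
partner        30     19
Taking the value at position 1, column 'discount' gives 21.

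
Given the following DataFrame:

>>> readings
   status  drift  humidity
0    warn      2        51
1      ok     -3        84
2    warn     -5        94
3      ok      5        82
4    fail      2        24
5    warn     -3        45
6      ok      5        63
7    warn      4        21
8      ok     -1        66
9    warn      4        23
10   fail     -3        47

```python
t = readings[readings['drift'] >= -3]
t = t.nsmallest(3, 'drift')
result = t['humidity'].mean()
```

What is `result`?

filter rows where drift >= -3:
   status  drift  humidity
0    warn      2        51
1      ok     -3        84
3      ok      5        82
4    fail      2        24
5    warn     -3        45
6      ok      5        63
7    warn      4        21
8      ok     -1        66
9    warn      4        23
10   fail     -3        47
take 3 rows with smallest drift:
   status  drift  humidity
1      ok     -3        84
5    warn     -3        45
10   fail     -3        47
The mean of column 'humidity' is 58.6666666667.

58.6666666667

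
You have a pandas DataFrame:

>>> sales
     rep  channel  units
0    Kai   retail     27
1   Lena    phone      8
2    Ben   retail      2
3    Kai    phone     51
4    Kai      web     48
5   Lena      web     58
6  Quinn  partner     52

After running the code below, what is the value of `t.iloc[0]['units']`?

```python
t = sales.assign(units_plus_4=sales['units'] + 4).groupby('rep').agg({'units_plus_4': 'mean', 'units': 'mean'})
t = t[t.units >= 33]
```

add column units_plus_4 = sales['units'] + 4:
     rep  channel  units  units_plus_4
0    Kai   retail     27            31
1   Lena    phone      8            12
2    Ben   retail      2             6
3    Kai    phone     51            55
4    Kai      web     48            52
5   Lena      web     58            62
6  Quinn  partner     52            56
group by rep: mean(units_plus_4), mean(units):
       units_plus_4  units
rep                       
Ben             6.0    2.0
Kai            46.0   42.0
Lena           37.0   33.0
Quinn          56.0   52.0
filter rows where units >= 33:
       units_plus_4  units
rep                       
Kai            46.0   42.0
Lena           37.0   33.0
Quinn          56.0   52.0
So iloc[0]['units'] = 42.0.

42.0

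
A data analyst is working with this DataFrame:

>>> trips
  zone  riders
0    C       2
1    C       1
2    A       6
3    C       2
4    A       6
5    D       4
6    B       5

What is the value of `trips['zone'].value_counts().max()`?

value_counts of zone:
zone
C    3
A    2
D    1
B    1
Name: count, dtype: int64

3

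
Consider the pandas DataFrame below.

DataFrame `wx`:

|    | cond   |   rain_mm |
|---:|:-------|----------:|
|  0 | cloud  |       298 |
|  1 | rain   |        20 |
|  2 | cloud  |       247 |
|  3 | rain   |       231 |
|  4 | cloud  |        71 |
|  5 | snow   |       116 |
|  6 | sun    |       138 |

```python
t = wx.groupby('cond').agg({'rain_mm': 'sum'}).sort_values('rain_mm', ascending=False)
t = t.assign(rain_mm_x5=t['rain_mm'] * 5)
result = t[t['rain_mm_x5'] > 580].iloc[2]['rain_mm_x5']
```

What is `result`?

690

group by cond, sum of rain_mm:
       rain_mm
cond          
cloud      616
rain       251
snow       116
sun        138
sort by rain_mm descending:
       rain_mm
cond          
cloud      616
rain       251
sun        138
snow       116
add column rain_mm_x5 = t['rain_mm'] * 5:
       rain_mm  rain_mm_x5
cond                      
cloud      616        3080
rain       251        1255
sun        138         690
snow       116         580
filter rows where rain_mm_x5 > 580:
       rain_mm  rain_mm_x5
cond                      
cloud      616        3080
rain       251        1255
sun        138         690
So iloc[2]['rain_mm_x5'] = 690.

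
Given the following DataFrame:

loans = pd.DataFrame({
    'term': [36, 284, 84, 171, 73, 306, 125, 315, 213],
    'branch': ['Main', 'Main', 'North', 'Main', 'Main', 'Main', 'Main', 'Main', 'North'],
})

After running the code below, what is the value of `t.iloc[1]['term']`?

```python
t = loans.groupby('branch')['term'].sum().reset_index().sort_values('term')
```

1310

group by branch, sum of term:
branch
Main     1310
North     297
Name: term, dtype: int64
reset_index():
  branch  term
0   Main  1310
1  North   297
sort by term:
  branch  term
1  North   297
0   Main  1310
The value at position 1, column 'term' is 1310.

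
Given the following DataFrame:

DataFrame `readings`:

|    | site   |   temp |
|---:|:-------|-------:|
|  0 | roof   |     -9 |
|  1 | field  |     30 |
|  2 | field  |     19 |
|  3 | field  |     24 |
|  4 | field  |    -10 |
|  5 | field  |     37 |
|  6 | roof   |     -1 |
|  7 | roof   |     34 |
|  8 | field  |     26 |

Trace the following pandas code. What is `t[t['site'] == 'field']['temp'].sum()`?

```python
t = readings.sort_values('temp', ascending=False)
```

sort by temp descending:
    site  temp
5  field    37
7   roof    34
1  field    30
8  field    26
3  field    24
2  field    19
6   roof    -1
0   roof    -9
4  field   -10
filter rows where site == 'field':
    site  temp
5  field    37
1  field    30
8  field    26
3  field    24
2  field    19
4  field   -10
So sum() = 126.

126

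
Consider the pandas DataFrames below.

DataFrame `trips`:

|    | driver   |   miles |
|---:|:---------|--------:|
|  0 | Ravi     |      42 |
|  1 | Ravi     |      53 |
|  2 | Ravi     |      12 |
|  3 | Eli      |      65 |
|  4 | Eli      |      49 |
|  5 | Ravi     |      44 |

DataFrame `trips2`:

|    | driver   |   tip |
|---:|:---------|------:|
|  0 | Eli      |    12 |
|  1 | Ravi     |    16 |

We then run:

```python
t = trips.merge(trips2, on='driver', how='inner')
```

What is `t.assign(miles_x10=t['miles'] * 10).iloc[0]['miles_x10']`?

merge on 'driver' (how='inner') → 6 rows:
  driver  miles  tip
0   Ravi     42   16
1   Ravi     53   16
2   Ravi     12   16
3    Eli     65   12
4    Eli     49   12
5   Ravi     44   16
add column miles_x10 = t['miles'] * 10:
  driver  miles  tip  miles_x10
0   Ravi     42   16        420
1   Ravi     53   16        530
2   Ravi     12   16        120
3    Eli     65   12        650
4    Eli     49   12        490
5   Ravi     44   16        440

420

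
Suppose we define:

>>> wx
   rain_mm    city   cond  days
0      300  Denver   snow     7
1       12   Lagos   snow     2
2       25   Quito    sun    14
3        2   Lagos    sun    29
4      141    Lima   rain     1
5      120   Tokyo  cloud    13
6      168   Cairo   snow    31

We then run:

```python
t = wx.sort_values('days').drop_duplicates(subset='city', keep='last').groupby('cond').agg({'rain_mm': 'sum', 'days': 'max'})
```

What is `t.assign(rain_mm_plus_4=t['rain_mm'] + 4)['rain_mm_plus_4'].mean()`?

193.0

sort by days:
   rain_mm    city   cond  days
4      141    Lima   rain     1
1       12   Lagos   snow     2
0      300  Denver   snow     7
5      120   Tokyo  cloud    13
2       25   Quito    sun    14
3        2   Lagos    sun    29
6      168   Cairo   snow    31
drop duplicate city (keep=last):
   rain_mm    city   cond  days
4      141    Lima   rain     1
0      300  Denver   snow     7
5      120   Tokyo  cloud    13
2       25   Quito    sun    14
3        2   Lagos    sun    29
6      168   Cairo   snow    31
group by cond: sum(rain_mm), max(days):
       rain_mm  days
cond                
cloud      120    13
rain       141     1
snow       468    31
sun         27    29
add column rain_mm_plus_4 = t['rain_mm'] + 4:
       rain_mm  days  rain_mm_plus_4
cond                                
cloud      120    13             124
rain       141     1             145
snow       468    31             472
sun         27    29              31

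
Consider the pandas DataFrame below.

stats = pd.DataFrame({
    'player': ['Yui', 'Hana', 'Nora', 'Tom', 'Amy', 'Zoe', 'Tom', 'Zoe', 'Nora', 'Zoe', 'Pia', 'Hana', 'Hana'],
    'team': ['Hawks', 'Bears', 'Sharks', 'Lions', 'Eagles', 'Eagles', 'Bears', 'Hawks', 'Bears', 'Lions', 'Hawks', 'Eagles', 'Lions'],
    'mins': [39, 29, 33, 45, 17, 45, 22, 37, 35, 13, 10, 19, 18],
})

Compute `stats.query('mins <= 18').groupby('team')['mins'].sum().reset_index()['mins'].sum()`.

filter rows where mins <= 18:
   player    team  mins
4     Amy  Eagles    17
9     Zoe   Lions    13
10    Pia   Hawks    10
12   Hana   Lions    18
group by team, sum of mins:
team
Eagles    17
Hawks     10
Lions     31
Name: mins, dtype: int64
reset_index():
     team  mins
0  Eagles    17
1   Hawks    10
2   Lions    31
Reading off the sum of column 'mins', we get 58.

58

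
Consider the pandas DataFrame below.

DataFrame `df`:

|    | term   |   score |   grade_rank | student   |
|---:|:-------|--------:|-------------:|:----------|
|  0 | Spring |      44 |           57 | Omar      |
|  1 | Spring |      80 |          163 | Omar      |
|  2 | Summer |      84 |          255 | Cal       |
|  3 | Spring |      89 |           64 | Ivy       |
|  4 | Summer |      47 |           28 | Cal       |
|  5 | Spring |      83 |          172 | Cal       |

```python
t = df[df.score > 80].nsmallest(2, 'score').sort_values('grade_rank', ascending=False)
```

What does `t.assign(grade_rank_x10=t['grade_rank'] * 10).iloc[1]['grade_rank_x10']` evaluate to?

1720

filter rows where score > 80:
     term  score  grade_rank student
2  Summer     84         255     Cal
3  Spring     89          64     Ivy
5  Spring     83         172     Cal
take 2 rows with smallest score:
     term  score  grade_rank student
5  Spring     83         172     Cal
2  Summer     84         255     Cal
sort by grade_rank descending:
     term  score  grade_rank student
2  Summer     84         255     Cal
5  Spring     83         172     Cal
add column grade_rank_x10 = t['grade_rank'] * 10:
     term  score  grade_rank student  grade_rank_x10
2  Summer     84         255     Cal            2550
5  Spring     83         172     Cal            1720
Reading off the value at position 1, column 'grade_rank_x10', we get 1720.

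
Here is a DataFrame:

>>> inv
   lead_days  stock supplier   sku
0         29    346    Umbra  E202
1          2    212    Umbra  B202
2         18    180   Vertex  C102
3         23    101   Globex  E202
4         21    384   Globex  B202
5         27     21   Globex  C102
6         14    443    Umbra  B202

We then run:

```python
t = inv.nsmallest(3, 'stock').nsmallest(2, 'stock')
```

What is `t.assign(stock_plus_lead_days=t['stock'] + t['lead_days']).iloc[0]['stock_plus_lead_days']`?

48

take 3 rows with smallest stock:
   lead_days  stock supplier   sku
5         27     21   Globex  C102
3         23    101   Globex  E202
2         18    180   Vertex  C102
take 2 rows with smallest stock:
   lead_days  stock supplier   sku
5         27     21   Globex  C102
3         23    101   Globex  E202
add column stock_plus_lead_days = t['stock'] + t['lead_days']:
   lead_days  stock supplier   sku  stock_plus_lead_days
5         27     21   Globex  C102                    48
3         23    101   Globex  E202                   124
The value at position 0, column 'stock_plus_lead_days' is 48.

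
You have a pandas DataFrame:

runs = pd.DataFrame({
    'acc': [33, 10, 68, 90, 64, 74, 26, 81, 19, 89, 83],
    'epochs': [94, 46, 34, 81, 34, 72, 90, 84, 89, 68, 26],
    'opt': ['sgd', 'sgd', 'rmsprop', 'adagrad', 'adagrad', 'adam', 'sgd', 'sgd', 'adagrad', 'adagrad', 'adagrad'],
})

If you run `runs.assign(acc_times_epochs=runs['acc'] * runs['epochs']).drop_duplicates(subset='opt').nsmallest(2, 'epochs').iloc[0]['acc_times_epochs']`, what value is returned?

2312

add column acc_times_epochs = runs['acc'] * runs['epochs']:
    acc  epochs      opt  acc_times_epochs
0    33      94      sgd              3102
1    10      46      sgd               460
2    68      34  rmsprop              2312
3    90      81  adagrad              7290
4    64      34  adagrad              2176
5    74      72     adam              5328
6    26      90      sgd              2340
7    81      84      sgd              6804
8    19      89  adagrad              1691
9    89      68  adagrad              6052
10   83      26  adagrad              2158
drop duplicate opt (keep=first):
   acc  epochs      opt  acc_times_epochs
0   33      94      sgd              3102
2   68      34  rmsprop              2312
3   90      81  adagrad              7290
5   74      72     adam              5328
take 2 rows with smallest epochs:
   acc  epochs      opt  acc_times_epochs
2   68      34  rmsprop              2312
5   74      72     adam              5328
The value at position 0, column 'acc_times_epochs' is 2312.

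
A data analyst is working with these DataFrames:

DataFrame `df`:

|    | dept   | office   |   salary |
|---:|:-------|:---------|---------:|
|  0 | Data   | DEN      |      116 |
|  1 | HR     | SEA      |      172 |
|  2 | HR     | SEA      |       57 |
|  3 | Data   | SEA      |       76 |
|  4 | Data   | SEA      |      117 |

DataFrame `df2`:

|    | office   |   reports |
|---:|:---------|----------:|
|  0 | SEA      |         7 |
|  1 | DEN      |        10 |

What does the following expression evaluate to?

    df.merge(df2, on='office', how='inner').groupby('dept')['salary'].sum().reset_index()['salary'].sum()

538

merge on 'office' (how='inner') → 5 rows:
   dept office  salary  reports
0  Data    DEN     116       10
1    HR    SEA     172        7
2    HR    SEA      57        7
3  Data    SEA      76        7
4  Data    SEA     117        7
group by dept, sum of salary:
dept
Data    309
HR      229
Name: salary, dtype: int64
reset_index():
   dept  salary
0  Data     309
1    HR     229
Taking the sum of column 'salary' gives 538.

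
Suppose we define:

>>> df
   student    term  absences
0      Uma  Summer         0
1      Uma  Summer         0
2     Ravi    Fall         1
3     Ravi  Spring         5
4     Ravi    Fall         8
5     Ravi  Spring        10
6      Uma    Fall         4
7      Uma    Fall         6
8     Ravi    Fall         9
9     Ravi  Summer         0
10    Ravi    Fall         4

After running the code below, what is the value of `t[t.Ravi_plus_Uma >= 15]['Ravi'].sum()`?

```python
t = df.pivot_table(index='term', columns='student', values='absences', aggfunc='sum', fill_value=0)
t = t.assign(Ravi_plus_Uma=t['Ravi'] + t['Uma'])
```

pivot: rows=term, cols=student, sum(absences):
student  Ravi  Uma
term              
Fall       22   10
Spring     15    0
Summer      0    0
add column Ravi_plus_Uma = t['Ravi'] + t['Uma']:
student  Ravi  Uma  Ravi_plus_Uma
term                             
Fall       22   10             32
Spring     15    0             15
Summer      0    0              0
filter rows where Ravi_plus_Uma >= 15:
student  Ravi  Uma  Ravi_plus_Uma
term                             
Fall       22   10             32
Spring     15    0             15
Taking the sum of column 'Ravi' gives 37.

37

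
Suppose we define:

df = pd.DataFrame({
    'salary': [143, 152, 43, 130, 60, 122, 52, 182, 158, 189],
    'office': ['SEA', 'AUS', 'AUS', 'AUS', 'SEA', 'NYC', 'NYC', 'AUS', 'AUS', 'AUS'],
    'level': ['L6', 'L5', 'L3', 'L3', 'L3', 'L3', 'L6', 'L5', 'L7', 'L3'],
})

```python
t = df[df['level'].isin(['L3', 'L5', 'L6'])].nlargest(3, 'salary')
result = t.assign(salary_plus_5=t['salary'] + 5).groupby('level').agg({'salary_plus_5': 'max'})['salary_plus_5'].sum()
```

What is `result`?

381

filter rows where level in ['L3', 'L5', 'L6']:
   salary office level
0     143    SEA    L6
1     152    AUS    L5
2      43    AUS    L3
3     130    AUS    L3
4      60    SEA    L3
5     122    NYC    L3
6      52    NYC    L6
7     182    AUS    L5
9     189    AUS    L3
take 3 rows with largest salary:
   salary office level
9     189    AUS    L3
7     182    AUS    L5
1     152    AUS    L5
add column salary_plus_5 = t['salary'] + 5:
   salary office level  salary_plus_5
9     189    AUS    L3            194
7     182    AUS    L5            187
1     152    AUS    L5            157
group by level, max of salary_plus_5:
       salary_plus_5
level               
L3               194
L5               187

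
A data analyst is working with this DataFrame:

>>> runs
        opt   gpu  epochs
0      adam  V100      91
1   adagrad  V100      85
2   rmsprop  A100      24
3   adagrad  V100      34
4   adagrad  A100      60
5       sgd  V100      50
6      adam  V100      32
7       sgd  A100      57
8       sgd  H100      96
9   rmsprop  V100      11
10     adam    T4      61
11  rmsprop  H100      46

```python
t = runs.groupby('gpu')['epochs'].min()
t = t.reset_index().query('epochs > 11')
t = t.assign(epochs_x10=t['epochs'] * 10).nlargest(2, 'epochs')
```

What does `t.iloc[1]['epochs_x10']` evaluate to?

460

group by gpu, min of epochs:
gpu
A100    24
H100    46
T4      61
V100    11
Name: epochs, dtype: int64
reset_index():
    gpu  epochs
0  A100      24
1  H100      46
2    T4      61
3  V100      11
filter rows where epochs > 11:
    gpu  epochs
0  A100      24
1  H100      46
2    T4      61
add column epochs_x10 = t['epochs'] * 10:
    gpu  epochs  epochs_x10
0  A100      24         240
1  H100      46         460
2    T4      61         610
take 2 rows with largest epochs:
    gpu  epochs  epochs_x10
2    T4      61         610
1  H100      46         460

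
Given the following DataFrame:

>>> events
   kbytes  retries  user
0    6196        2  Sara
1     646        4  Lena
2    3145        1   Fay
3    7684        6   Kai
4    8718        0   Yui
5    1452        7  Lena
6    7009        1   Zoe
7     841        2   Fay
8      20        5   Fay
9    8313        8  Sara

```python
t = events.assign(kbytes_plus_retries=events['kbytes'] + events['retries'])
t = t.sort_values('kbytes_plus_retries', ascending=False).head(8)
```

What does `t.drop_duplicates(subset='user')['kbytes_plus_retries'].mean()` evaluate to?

6057.33333333

add column kbytes_plus_retries = events['kbytes'] + events['retries']:
   kbytes  retries  user  kbytes_plus_retries
0    6196        2  Sara                 6198
1     646        4  Lena                  650
2    3145        1   Fay                 3146
3    7684        6   Kai                 7690
4    8718        0   Yui                 8718
5    1452        7  Lena                 1459
6    7009        1   Zoe                 7010
7     841        2   Fay                  843
8      20        5   Fay                   25
9    8313        8  Sara                 8321
sort by kbytes_plus_retries descending:
   kbytes  retries  user  kbytes_plus_retries
4    8718        0   Yui                 8718
9    8313        8  Sara                 8321
3    7684        6   Kai                 7690
6    7009        1   Zoe                 7010
0    6196        2  Sara                 6198
2    3145        1   Fay                 3146
5    1452        7  Lena                 1459
7     841        2   Fay                  843
1     646        4  Lena                  650
8      20        5   Fay                   25
take first 8 rows:
   kbytes  retries  user  kbytes_plus_retries
4    8718        0   Yui                 8718
9    8313        8  Sara                 8321
3    7684        6   Kai                 7690
6    7009        1   Zoe                 7010
0    6196        2  Sara                 6198
2    3145        1   Fay                 3146
5    1452        7  Lena                 1459
7     841        2   Fay                  843
drop duplicate user (keep=first):
   kbytes  retries  user  kbytes_plus_retries
4    8718        0   Yui                 8718
9    8313        8  Sara                 8321
3    7684        6   Kai                 7690
6    7009        1   Zoe                 7010
2    3145        1   Fay                 3146
5    1452        7  Lena                 1459
Taking the mean of column 'kbytes_plus_retries' gives 6057.33333333.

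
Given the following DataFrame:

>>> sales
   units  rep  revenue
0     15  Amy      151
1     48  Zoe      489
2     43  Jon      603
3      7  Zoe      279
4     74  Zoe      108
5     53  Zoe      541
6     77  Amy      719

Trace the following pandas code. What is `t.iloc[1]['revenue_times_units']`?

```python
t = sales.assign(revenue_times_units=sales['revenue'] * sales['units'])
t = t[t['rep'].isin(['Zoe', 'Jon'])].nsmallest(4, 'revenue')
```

1953

add column revenue_times_units = sales['revenue'] * sales['units']:
   units  rep  revenue  revenue_times_units
0     15  Amy      151                 2265
1     48  Zoe      489                23472
2     43  Jon      603                25929
3      7  Zoe      279                 1953
4     74  Zoe      108                 7992
5     53  Zoe      541                28673
6     77  Amy      719                55363
filter rows where rep in ['Zoe', 'Jon']:
   units  rep  revenue  revenue_times_units
1     48  Zoe      489                23472
2     43  Jon      603                25929
3      7  Zoe      279                 1953
4     74  Zoe      108                 7992
5     53  Zoe      541                28673
take 4 rows with smallest revenue:
   units  rep  revenue  revenue_times_units
4     74  Zoe      108                 7992
3      7  Zoe      279                 1953
1     48  Zoe      489                23472
5     53  Zoe      541                28673
value at position 1, column 'revenue_times_units' → 1953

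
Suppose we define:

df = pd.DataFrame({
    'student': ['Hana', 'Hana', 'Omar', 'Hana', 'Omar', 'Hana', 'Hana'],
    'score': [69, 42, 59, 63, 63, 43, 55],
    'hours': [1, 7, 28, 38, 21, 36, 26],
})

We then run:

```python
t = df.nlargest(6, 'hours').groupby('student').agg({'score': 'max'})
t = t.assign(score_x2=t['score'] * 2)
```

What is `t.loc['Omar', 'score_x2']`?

take 6 rows with largest hours:
  student  score  hours
3    Hana     63     38
5    Hana     43     36
2    Omar     59     28
6    Hana     55     26
4    Omar     63     21
1    Hana     42      7
group by student, max of score:
         score
student       
Hana        63
Omar        63
add column score_x2 = t['score'] * 2:
         score  score_x2
student                 
Hana        63       126
Omar        63       126
Reading off the value at row 'Omar', column 'score_x2', we get 126.

126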